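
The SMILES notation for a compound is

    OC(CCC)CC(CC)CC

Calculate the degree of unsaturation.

0

Molecular formula: C10H22O.
DoU = (2C + 2 + N − H − X) / 2, where X is the halogen count and O/S are ignored.
    = (2·10 + 2 + 0 − 22 − 0) / 2 = 0 / 2 = 0.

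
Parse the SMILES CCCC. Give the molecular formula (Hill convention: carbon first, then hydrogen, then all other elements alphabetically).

C4H10

Walk through each heavy atom and fill implicit hydrogens from standard valence (C 4, N 3, O 2, S 2, halogen 1):
  atom 1: C, bond orders sum to 1 (valence 4) → 3 H
  atom 2: C, bond orders sum to 2 (valence 4) → 2 H
  atom 3: C, bond orders sum to 2 (valence 4) → 2 H
  atom 4: C, bond orders sum to 1 (valence 4) → 3 H
Totals → C:4, H:10.
In Hill order: C4H10.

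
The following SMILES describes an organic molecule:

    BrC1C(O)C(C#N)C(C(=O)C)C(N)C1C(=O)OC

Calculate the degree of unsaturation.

5

Degree of unsaturation = (number of rings) + (number of π bonds).
Ring closures in the SMILES: 1.
π bonds: 2 double bonds (each 1 DoU), 1 triple bond (each 2 DoU) → 4 DoU from unsaturation.
Total DoU = 1 + 4 = 5.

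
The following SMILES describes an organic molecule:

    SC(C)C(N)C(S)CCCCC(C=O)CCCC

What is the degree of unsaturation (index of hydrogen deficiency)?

1

Degree of unsaturation = (number of rings) + (number of π bonds).
Ring closures in the SMILES: 0.
π bonds: 1 double bond (each 1 DoU) → 1 DoU from unsaturation.
Total DoU = 0 + 1 = 1.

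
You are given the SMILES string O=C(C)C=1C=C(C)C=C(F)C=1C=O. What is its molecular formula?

Walk through each heavy atom and fill implicit hydrogens from standard valence (C 4, N 3, O 2, S 2, halogen 1):
  atom 1: O, bond orders sum to 2 (valence 2) → 0 H
  atom 2: C, bond orders sum to 4 (valence 4) → 0 H
  atom 3: C, bond orders sum to 1 (valence 4) → 3 H
  atom 4: C, bond orders sum to 4 (valence 4) → 0 H
  atom 5: C, bond orders sum to 3 (valence 4) → 1 H
  atom 6: C, bond orders sum to 4 (valence 4) → 0 H
  atom 7: C, bond orders sum to 1 (valence 4) → 3 H
  atom 8: C, bond orders sum to 3 (valence 4) → 1 H
  atom 9: C, bond orders sum to 4 (valence 4) → 0 H
  atom 10: F (halogen, monovalent) → 0 H
  atom 11: C, bond orders sum to 4 (valence 4) → 0 H
  atom 12: C, bond orders sum to 3 (valence 4) → 1 H
  atom 13: O, bond orders sum to 2 (valence 2) → 0 H
Totals → C:10, H:9, F:1, O:2.
In Hill order: C10H9FO2.

C10H9FO2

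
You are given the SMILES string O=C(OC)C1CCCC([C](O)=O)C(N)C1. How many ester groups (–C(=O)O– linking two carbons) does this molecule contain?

1

The ester motif appears at heavy-atom position 2 in the SMILES.
Other groups present: 1 carboxylic acid, 1 primary amine.
Ester count: 1.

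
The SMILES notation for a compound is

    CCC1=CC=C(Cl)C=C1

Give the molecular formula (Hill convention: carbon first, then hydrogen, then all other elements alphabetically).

Walk through each heavy atom and fill implicit hydrogens from standard valence (C 4, N 3, O 2, S 2, halogen 1):
  atom 1: C, bond orders sum to 1 (valence 4) → 3 H
  atom 2: C, bond orders sum to 2 (valence 4) → 2 H
  atom 3: C, bond orders sum to 4 (valence 4) → 0 H
  atom 4: C, bond orders sum to 3 (valence 4) → 1 H
  atom 5: C, bond orders sum to 3 (valence 4) → 1 H
  atom 6: C, bond orders sum to 4 (valence 4) → 0 H
  atom 7: Cl (halogen, monovalent) → 0 H
  atom 8: C, bond orders sum to 3 (valence 4) → 1 H
  atom 9: C, bond orders sum to 3 (valence 4) → 1 H
Totals → C:8, H:9, Cl:1.

C8H9Cl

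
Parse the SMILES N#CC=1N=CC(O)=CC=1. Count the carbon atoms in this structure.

6

Count every carbon token in the SMILES (each C, including those in ring-closure positions and inside branches).
Carbon count: 6.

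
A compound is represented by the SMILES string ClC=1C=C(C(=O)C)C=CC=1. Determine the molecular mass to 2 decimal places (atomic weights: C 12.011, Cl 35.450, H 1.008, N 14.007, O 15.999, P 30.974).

First, the molecular formula is C8H7ClO (counting implicit H from valence).
  C: 8 × 12.011 = 96.088
  Cl: 1 × 35.450 = 35.450
  H: 7 × 1.008 = 7.056
  O: 1 × 15.999 = 15.999
Sum: 8×12.011 + 1×35.450 + 7×1.008 + 1×15.999 = 154.593 → 154.59 g/mol.

154.59 g/mol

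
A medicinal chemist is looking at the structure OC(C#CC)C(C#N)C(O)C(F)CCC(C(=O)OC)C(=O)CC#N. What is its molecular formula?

C16H19FN2O5

Walk through each heavy atom and fill implicit hydrogens from standard valence (C 4, N 3, O 2, S 2, halogen 1):
  atom 1: O, bond orders sum to 1 (valence 2) → 1 H
  atom 2: C, bond orders sum to 3 (valence 4) → 1 H
  atom 3: C, bond orders sum to 4 (valence 4) → 0 H
  atom 4: C, bond orders sum to 4 (valence 4) → 0 H
  atom 5: C, bond orders sum to 1 (valence 4) → 3 H
  atom 6: C, bond orders sum to 3 (valence 4) → 1 H
  atom 7: C, bond orders sum to 4 (valence 4) → 0 H
  atom 8: N, bond orders sum to 3 (valence 3) → 0 H
  atom 9: C, bond orders sum to 3 (valence 4) → 1 H
  atom 10: O, bond orders sum to 1 (valence 2) → 1 H
  atom 11: C, bond orders sum to 3 (valence 4) → 1 H
  atom 12: F (halogen, monovalent) → 0 H
  atom 13: C, bond orders sum to 2 (valence 4) → 2 H
  atom 14: C, bond orders sum to 2 (valence 4) → 2 H
  atom 15: C, bond orders sum to 3 (valence 4) → 1 H
  atom 16: C, bond orders sum to 4 (valence 4) → 0 H
  atom 17: O, bond orders sum to 2 (valence 2) → 0 H
  atom 18: O, bond orders sum to 2 (valence 2) → 0 H
  atom 19: C, bond orders sum to 1 (valence 4) → 3 H
  atom 20: C, bond orders sum to 4 (valence 4) → 0 H
  atom 21: O, bond orders sum to 2 (valence 2) → 0 H
  atom 22: C, bond orders sum to 2 (valence 4) → 2 H
  atom 23: C, bond orders sum to 4 (valence 4) → 0 H
  atom 24: N, bond orders sum to 3 (valence 3) → 0 H
Totals → C:16, H:19, F:1, N:2, O:5.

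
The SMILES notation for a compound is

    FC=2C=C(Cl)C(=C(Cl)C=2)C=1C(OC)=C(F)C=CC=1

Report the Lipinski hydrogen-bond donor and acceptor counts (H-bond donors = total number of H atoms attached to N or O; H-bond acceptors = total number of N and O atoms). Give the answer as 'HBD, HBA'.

0, 1

Donors: find every N or O and count the H atoms it carries.
  atom 12 (O): bond orders sum to 2 → 0 H
Lipinski HBD = 0.
Acceptors: N atoms = 0, O atoms = 1 → HBA = 1.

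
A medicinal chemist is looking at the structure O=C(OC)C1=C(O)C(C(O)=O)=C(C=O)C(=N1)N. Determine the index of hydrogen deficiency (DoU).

7

Degree of unsaturation = (number of rings) + (number of π bonds).
Ring closures in the SMILES: 1.
π bonds: 6 double bonds (each 1 DoU) → 6 DoU from unsaturation.
Total DoU = 1 + 6 = 7.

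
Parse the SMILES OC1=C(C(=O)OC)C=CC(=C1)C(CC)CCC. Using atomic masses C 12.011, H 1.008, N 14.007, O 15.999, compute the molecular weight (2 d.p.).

First, the molecular formula is C14H20O3 (counting implicit H from valence).
  C: 14 × 12.011 = 168.154
  H: 20 × 1.008 = 20.160
  O: 3 × 15.999 = 47.997
Sum: 14×12.011 + 20×1.008 + 3×15.999 = 236.311 → 236.31 g/mol.

236.31 g/mol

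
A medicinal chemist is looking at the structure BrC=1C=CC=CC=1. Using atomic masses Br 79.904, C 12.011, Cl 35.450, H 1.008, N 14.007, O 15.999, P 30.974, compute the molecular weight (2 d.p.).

157.01 g/mol

First, the molecular formula is C6H5Br (counting implicit H from valence).
  Br: 1 × 79.904 = 79.904
  C: 6 × 12.011 = 72.066
  H: 5 × 1.008 = 5.040
Sum: 1×79.904 + 6×12.011 + 5×1.008 = 157.010 → 157.01 g/mol.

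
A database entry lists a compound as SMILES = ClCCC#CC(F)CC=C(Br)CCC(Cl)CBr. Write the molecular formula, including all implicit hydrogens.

Walk through each heavy atom and fill implicit hydrogens from standard valence (C 4, N 3, O 2, S 2, halogen 1):
  atom 1: Cl (halogen, monovalent) → 0 H
  atom 2: C, bond orders sum to 2 (valence 4) → 2 H
  atom 3: C, bond orders sum to 2 (valence 4) → 2 H
  atom 4: C, bond orders sum to 4 (valence 4) → 0 H
  atom 5: C, bond orders sum to 4 (valence 4) → 0 H
  atom 6: C, bond orders sum to 3 (valence 4) → 1 H
  atom 7: F (halogen, monovalent) → 0 H
  atom 8: C, bond orders sum to 2 (valence 4) → 2 H
  atom 9: C, bond orders sum to 3 (valence 4) → 1 H
  atom 10: C, bond orders sum to 4 (valence 4) → 0 H
  atom 11: Br (halogen, monovalent) → 0 H
  atom 12: C, bond orders sum to 2 (valence 4) → 2 H
  atom 13: C, bond orders sum to 2 (valence 4) → 2 H
  atom 14: C, bond orders sum to 3 (valence 4) → 1 H
  atom 15: Cl (halogen, monovalent) → 0 H
  atom 16: C, bond orders sum to 2 (valence 4) → 2 H
  atom 17: Br (halogen, monovalent) → 0 H
Totals → C:12, H:15, Br:2, Cl:2, F:1.

C12H15Br2Cl2F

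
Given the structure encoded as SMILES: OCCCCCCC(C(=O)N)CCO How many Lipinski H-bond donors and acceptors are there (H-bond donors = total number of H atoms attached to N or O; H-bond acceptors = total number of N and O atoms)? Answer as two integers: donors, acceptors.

4, 4

Donors: find every N or O and count the H atoms it carries.
  atom 1 (O): bond orders sum to 1 → 1 H
  atom 10 (O): bond orders sum to 2 → 0 H
  atom 11 (N): bond orders sum to 1 → 2 H
  atom 14 (O): bond orders sum to 1 → 1 H
Lipinski HBD = 4.
Acceptors: N atoms = 1, O atoms = 3 → HBA = 4.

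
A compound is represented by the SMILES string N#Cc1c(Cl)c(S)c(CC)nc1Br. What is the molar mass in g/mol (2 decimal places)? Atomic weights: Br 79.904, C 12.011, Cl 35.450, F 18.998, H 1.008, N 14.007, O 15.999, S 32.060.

277.56 g/mol

First, the molecular formula is C8H6BrClN2S (counting implicit H from valence).
  Br: 1 × 79.904 = 79.904
  C: 8 × 12.011 = 96.088
  Cl: 1 × 35.450 = 35.450
  H: 6 × 1.008 = 6.048
  N: 2 × 14.007 = 28.014
  S: 1 × 32.060 = 32.060
Sum: 1×79.904 + 8×12.011 + 1×35.450 + 6×1.008 + 2×14.007 + 1×32.060 = 277.564 → 277.56 g/mol.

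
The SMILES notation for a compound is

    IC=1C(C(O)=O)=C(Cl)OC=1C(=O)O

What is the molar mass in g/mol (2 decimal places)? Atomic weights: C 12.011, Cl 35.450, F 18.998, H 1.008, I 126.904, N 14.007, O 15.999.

First, the molecular formula is C6H2ClIO5 (counting implicit H from valence).
  C: 6 × 12.011 = 72.066
  Cl: 1 × 35.450 = 35.450
  H: 2 × 1.008 = 2.016
  I: 1 × 126.904 = 126.904
  O: 5 × 15.999 = 79.995
Sum: 6×12.011 + 1×35.450 + 2×1.008 + 1×126.904 + 5×15.999 = 316.431 → 316.43 g/mol.

316.43 g/mol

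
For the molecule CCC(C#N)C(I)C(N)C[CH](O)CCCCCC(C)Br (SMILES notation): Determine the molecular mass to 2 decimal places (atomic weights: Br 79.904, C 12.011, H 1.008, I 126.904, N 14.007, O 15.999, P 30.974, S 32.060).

First, the molecular formula is C15H28BrIN2O (counting implicit H from valence).
  Br: 1 × 79.904 = 79.904
  C: 15 × 12.011 = 180.165
  H: 28 × 1.008 = 28.224
  I: 1 × 126.904 = 126.904
  N: 2 × 14.007 = 28.014
  O: 1 × 15.999 = 15.999
Sum: 1×79.904 + 15×12.011 + 28×1.008 + 1×126.904 + 2×14.007 + 1×15.999 = 459.210 → 459.21 g/mol.

459.21 g/mol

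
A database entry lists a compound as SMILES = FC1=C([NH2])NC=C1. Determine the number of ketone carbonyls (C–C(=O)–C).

0

Scan the SMILES for the ketone motif — none present.
Groups that are present: 1 primary amine.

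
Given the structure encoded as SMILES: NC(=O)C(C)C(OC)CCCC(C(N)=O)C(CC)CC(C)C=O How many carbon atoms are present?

Count every carbon token in the SMILES (each C, including those in ring-closure positions and inside branches).
Carbon count: 17.

17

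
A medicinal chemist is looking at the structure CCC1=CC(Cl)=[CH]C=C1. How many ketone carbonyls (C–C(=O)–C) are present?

Scan the SMILES for the ketone motif — none present.

0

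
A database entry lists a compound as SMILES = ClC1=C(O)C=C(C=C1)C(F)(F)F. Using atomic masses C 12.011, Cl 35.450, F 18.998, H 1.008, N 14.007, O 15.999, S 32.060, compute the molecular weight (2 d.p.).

196.55 g/mol

First, the molecular formula is C7H4ClF3O (counting implicit H from valence).
  C: 7 × 12.011 = 84.077
  Cl: 1 × 35.450 = 35.450
  F: 3 × 18.998 = 56.994
  H: 4 × 1.008 = 4.032
  O: 1 × 15.999 = 15.999
Sum: 7×12.011 + 1×35.450 + 3×18.998 + 4×1.008 + 1×15.999 = 196.552 → 196.55 g/mol.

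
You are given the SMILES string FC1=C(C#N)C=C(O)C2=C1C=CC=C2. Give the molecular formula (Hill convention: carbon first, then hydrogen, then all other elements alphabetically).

Walk through each heavy atom and fill implicit hydrogens from standard valence (C 4, N 3, O 2, S 2, halogen 1):
  atom 1: F (halogen, monovalent) → 0 H
  atom 2: C, bond orders sum to 4 (valence 4) → 0 H
  atom 3: C, bond orders sum to 4 (valence 4) → 0 H
  atom 4: C, bond orders sum to 4 (valence 4) → 0 H
  atom 5: N, bond orders sum to 3 (valence 3) → 0 H
  atom 6: C, bond orders sum to 3 (valence 4) → 1 H
  atom 7: C, bond orders sum to 4 (valence 4) → 0 H
  atom 8: O, bond orders sum to 1 (valence 2) → 1 H
  atom 9: C, bond orders sum to 4 (valence 4) → 0 H
  atom 10: C, bond orders sum to 4 (valence 4) → 0 H
  atom 11: C, bond orders sum to 3 (valence 4) → 1 H
  atom 12: C, bond orders sum to 3 (valence 4) → 1 H
  atom 13: C, bond orders sum to 3 (valence 4) → 1 H
  atom 14: C, bond orders sum to 3 (valence 4) → 1 H
Totals → C:11, H:6, F:1, N:1, O:1.
In Hill order: C11H6FNO.

C11H6FNO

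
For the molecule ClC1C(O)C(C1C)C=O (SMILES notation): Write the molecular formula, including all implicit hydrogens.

C6H9ClO2

Walk through each heavy atom and fill implicit hydrogens from standard valence (C 4, N 3, O 2, S 2, halogen 1):
  atom 1: Cl (halogen, monovalent) → 0 H
  atom 2: C, bond orders sum to 3 (valence 4) → 1 H
  atom 3: C, bond orders sum to 3 (valence 4) → 1 H
  atom 4: O, bond orders sum to 1 (valence 2) → 1 H
  atom 5: C, bond orders sum to 3 (valence 4) → 1 H
  atom 6: C, bond orders sum to 3 (valence 4) → 1 H
  atom 7: C, bond orders sum to 1 (valence 4) → 3 H
  atom 8: C, bond orders sum to 3 (valence 4) → 1 H
  atom 9: O, bond orders sum to 2 (valence 2) → 0 H
Totals → C:6, H:9, Cl:1, O:2.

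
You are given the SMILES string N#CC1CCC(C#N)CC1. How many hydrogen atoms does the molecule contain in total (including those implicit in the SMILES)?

10

Walk through each heavy atom and fill implicit hydrogens from standard valence (C 4, N 3, O 2, S 2, halogen 1):
  atom 1: N, bond orders sum to 3 (valence 3) → 0 H
  atom 2: C, bond orders sum to 4 (valence 4) → 0 H
  atom 3: C, bond orders sum to 3 (valence 4) → 1 H
  atom 4: C, bond orders sum to 2 (valence 4) → 2 H
  atom 5: C, bond orders sum to 2 (valence 4) → 2 H
  atom 6: C, bond orders sum to 3 (valence 4) → 1 H
  atom 7: C, bond orders sum to 4 (valence 4) → 0 H
  atom 8: N, bond orders sum to 3 (valence 3) → 0 H
  atom 9: C, bond orders sum to 2 (valence 4) → 2 H
  atom 10: C, bond orders sum to 2 (valence 4) → 2 H
Total hydrogens: 10.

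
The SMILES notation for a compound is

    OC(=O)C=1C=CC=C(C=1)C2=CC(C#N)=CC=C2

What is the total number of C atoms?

14

Count every carbon token in the SMILES (each C, including those in ring-closure positions and inside branches).
Carbon count: 14.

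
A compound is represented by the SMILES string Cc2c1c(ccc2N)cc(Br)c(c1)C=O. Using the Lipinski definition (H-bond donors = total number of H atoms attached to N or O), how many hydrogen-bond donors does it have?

2

Donors: find every N or O and count the H atoms it carries.
  atom 8 (N): bond orders sum to 1 → 2 H
  atom 15 (O): bond orders sum to 2 → 0 H
Lipinski HBD = 2.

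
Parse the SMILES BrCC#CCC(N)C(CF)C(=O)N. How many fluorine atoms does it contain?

Scan the SMILES for F atoms (remember two-letter symbols like Cl and Br are single atoms).
Fluorine count: 1.

1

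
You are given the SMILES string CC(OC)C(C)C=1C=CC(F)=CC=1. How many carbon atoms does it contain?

Count every carbon token in the SMILES (each C, including those in ring-closure positions and inside branches).
Carbon count: 11.

11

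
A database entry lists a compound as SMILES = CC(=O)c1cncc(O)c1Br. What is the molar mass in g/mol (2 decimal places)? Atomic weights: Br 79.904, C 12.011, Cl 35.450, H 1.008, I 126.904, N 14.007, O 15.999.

First, the molecular formula is C7H6BrNO2 (counting implicit H from valence).
  Br: 1 × 79.904 = 79.904
  C: 7 × 12.011 = 84.077
  H: 6 × 1.008 = 6.048
  N: 1 × 14.007 = 14.007
  O: 2 × 15.999 = 31.998
Sum: 1×79.904 + 7×12.011 + 6×1.008 + 1×14.007 + 2×15.999 = 216.034 → 216.03 g/mol.

216.03 g/mol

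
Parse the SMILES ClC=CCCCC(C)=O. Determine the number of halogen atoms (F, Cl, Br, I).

Halogen atoms appear at heavy-atom position 1 (1×Cl).
Other groups present: 1 alkene, 1 ketone.
Halogen count: 1.

1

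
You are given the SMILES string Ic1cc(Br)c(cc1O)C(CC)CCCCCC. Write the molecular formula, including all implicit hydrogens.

C15H22BrIO

Walk through each heavy atom and fill implicit hydrogens from standard valence (C 4, N 3, O 2, S 2, halogen 1); for lowercase aromatic atoms, an aromatic c carries 1 H when it has two neighbours and 0 H with three, and aromatic n carries 0 H:
  atom 1: I (halogen, monovalent) → 0 H
  atom 2: aromatic c, 3 neighbours → 0 H
  atom 3: aromatic c, 2 neighbours → 1 H
  atom 4: aromatic c, 3 neighbours → 0 H
  atom 5: Br (halogen, monovalent) → 0 H
  atom 6: aromatic c, 3 neighbours → 0 H
  atom 7: aromatic c, 2 neighbours → 1 H
  atom 8: aromatic c, 3 neighbours → 0 H
  atom 9: O, bond orders sum to 1 (valence 2) → 1 H
  atom 10: C, bond orders sum to 3 (valence 4) → 1 H
  atom 11: C, bond orders sum to 2 (valence 4) → 2 H
  atom 12: C, bond orders sum to 1 (valence 4) → 3 H
  atom 13: C, bond orders sum to 2 (valence 4) → 2 H
  atom 14: C, bond orders sum to 2 (valence 4) → 2 H
  atom 15: C, bond orders sum to 2 (valence 4) → 2 H
  atom 16: C, bond orders sum to 2 (valence 4) → 2 H
  atom 17: C, bond orders sum to 2 (valence 4) → 2 H
  atom 18: C, bond orders sum to 1 (valence 4) → 3 H
Totals → C:15, H:22, Br:1, I:1, O:1.
In Hill order: C15H22BrIO.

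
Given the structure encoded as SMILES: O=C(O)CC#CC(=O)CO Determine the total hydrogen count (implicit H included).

Walk through each heavy atom and fill implicit hydrogens from standard valence (C 4, N 3, O 2, S 2, halogen 1):
  atom 1: O, bond orders sum to 2 (valence 2) → 0 H
  atom 2: C, bond orders sum to 4 (valence 4) → 0 H
  atom 3: O, bond orders sum to 1 (valence 2) → 1 H
  atom 4: C, bond orders sum to 2 (valence 4) → 2 H
  atom 5: C, bond orders sum to 4 (valence 4) → 0 H
  atom 6: C, bond orders sum to 4 (valence 4) → 0 H
  atom 7: C, bond orders sum to 4 (valence 4) → 0 H
  atom 8: O, bond orders sum to 2 (valence 2) → 0 H
  atom 9: C, bond orders sum to 2 (valence 4) → 2 H
  atom 10: O, bond orders sum to 1 (valence 2) → 1 H
Total hydrogens: 6.

6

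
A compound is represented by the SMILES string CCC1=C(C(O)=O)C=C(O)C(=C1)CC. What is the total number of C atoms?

11

Count every carbon token in the SMILES (each C, including those in ring-closure positions and inside branches).
Carbon count: 11.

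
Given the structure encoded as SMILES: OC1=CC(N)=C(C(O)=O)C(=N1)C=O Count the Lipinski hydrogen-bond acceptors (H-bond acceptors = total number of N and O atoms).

N atoms: 2; O atoms: 4.
Lipinski HBA = 2 + 4 = 6.

6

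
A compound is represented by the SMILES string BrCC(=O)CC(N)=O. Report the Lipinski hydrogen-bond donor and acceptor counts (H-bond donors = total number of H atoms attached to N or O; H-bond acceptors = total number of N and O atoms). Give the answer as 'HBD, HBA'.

2, 3

Donors: find every N or O and count the H atoms it carries.
  atom 4 (O): bond orders sum to 2 → 0 H
  atom 7 (N): bond orders sum to 1 → 2 H
  atom 8 (O): bond orders sum to 2 → 0 H
Lipinski HBD = 2.
Acceptors: N atoms = 1, O atoms = 2 → HBA = 3.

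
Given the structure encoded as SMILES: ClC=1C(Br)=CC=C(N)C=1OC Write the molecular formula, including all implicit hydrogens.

Walk through each heavy atom and fill implicit hydrogens from standard valence (C 4, N 3, O 2, S 2, halogen 1):
  atom 1: Cl (halogen, monovalent) → 0 H
  atom 2: C, bond orders sum to 4 (valence 4) → 0 H
  atom 3: C, bond orders sum to 4 (valence 4) → 0 H
  atom 4: Br (halogen, monovalent) → 0 H
  atom 5: C, bond orders sum to 3 (valence 4) → 1 H
  atom 6: C, bond orders sum to 3 (valence 4) → 1 H
  atom 7: C, bond orders sum to 4 (valence 4) → 0 H
  atom 8: N, bond orders sum to 1 (valence 3) → 2 H
  atom 9: C, bond orders sum to 4 (valence 4) → 0 H
  atom 10: O, bond orders sum to 2 (valence 2) → 0 H
  atom 11: C, bond orders sum to 1 (valence 4) → 3 H
Totals → C:7, H:7, Br:1, Cl:1, N:1, O:1.
In Hill order: C7H7BrClNO.

C7H7BrClNO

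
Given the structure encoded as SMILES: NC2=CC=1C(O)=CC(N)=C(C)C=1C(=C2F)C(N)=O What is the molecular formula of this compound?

Walk through each heavy atom and fill implicit hydrogens from standard valence (C 4, N 3, O 2, S 2, halogen 1):
  atom 1: N, bond orders sum to 1 (valence 3) → 2 H
  atom 2: C, bond orders sum to 4 (valence 4) → 0 H
  atom 3: C, bond orders sum to 3 (valence 4) → 1 H
  atom 4: C, bond orders sum to 4 (valence 4) → 0 H
  atom 5: C, bond orders sum to 4 (valence 4) → 0 H
  atom 6: O, bond orders sum to 1 (valence 2) → 1 H
  atom 7: C, bond orders sum to 3 (valence 4) → 1 H
  atom 8: C, bond orders sum to 4 (valence 4) → 0 H
  atom 9: N, bond orders sum to 1 (valence 3) → 2 H
  atom 10: C, bond orders sum to 4 (valence 4) → 0 H
  atom 11: C, bond orders sum to 1 (valence 4) → 3 H
  atom 12: C, bond orders sum to 4 (valence 4) → 0 H
  atom 13: C, bond orders sum to 4 (valence 4) → 0 H
  atom 14: C, bond orders sum to 4 (valence 4) → 0 H
  atom 15: F (halogen, monovalent) → 0 H
  atom 16: C, bond orders sum to 4 (valence 4) → 0 H
  atom 17: N, bond orders sum to 1 (valence 3) → 2 H
  atom 18: O, bond orders sum to 2 (valence 2) → 0 H
Totals → C:12, H:12, F:1, N:3, O:2.
In Hill order: C12H12FN3O2.

C12H12FN3O2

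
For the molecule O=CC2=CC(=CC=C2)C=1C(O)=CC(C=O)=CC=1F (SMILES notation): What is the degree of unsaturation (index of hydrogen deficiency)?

Degree of unsaturation = (number of rings) + (number of π bonds).
Ring closures in the SMILES: 2.
π bonds: 8 double bonds (each 1 DoU) → 8 DoU from unsaturation.
Total DoU = 2 + 8 = 10.

10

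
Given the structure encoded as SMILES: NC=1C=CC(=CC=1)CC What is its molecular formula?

C8H11N

Walk through each heavy atom and fill implicit hydrogens from standard valence (C 4, N 3, O 2, S 2, halogen 1):
  atom 1: N, bond orders sum to 1 (valence 3) → 2 H
  atom 2: C, bond orders sum to 4 (valence 4) → 0 H
  atom 3: C, bond orders sum to 3 (valence 4) → 1 H
  atom 4: C, bond orders sum to 3 (valence 4) → 1 H
  atom 5: C, bond orders sum to 4 (valence 4) → 0 H
  atom 6: C, bond orders sum to 3 (valence 4) → 1 H
  atom 7: C, bond orders sum to 3 (valence 4) → 1 H
  atom 8: C, bond orders sum to 2 (valence 4) → 2 H
  atom 9: C, bond orders sum to 1 (valence 4) → 3 H
Totals → C:8, H:11, N:1.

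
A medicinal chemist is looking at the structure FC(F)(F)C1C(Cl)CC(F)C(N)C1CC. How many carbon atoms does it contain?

Count every carbon token in the SMILES (each C, including those in ring-closure positions and inside branches).
Carbon count: 9.

9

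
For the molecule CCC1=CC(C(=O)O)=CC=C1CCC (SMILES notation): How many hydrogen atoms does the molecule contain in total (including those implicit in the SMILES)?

Walk through each heavy atom and fill implicit hydrogens from standard valence (C 4, N 3, O 2, S 2, halogen 1):
  atom 1: C, bond orders sum to 1 (valence 4) → 3 H
  atom 2: C, bond orders sum to 2 (valence 4) → 2 H
  atom 3: C, bond orders sum to 4 (valence 4) → 0 H
  atom 4: C, bond orders sum to 3 (valence 4) → 1 H
  atom 5: C, bond orders sum to 4 (valence 4) → 0 H
  atom 6: C, bond orders sum to 4 (valence 4) → 0 H
  atom 7: O, bond orders sum to 2 (valence 2) → 0 H
  atom 8: O, bond orders sum to 1 (valence 2) → 1 H
  atom 9: C, bond orders sum to 3 (valence 4) → 1 H
  atom 10: C, bond orders sum to 3 (valence 4) → 1 H
  atom 11: C, bond orders sum to 4 (valence 4) → 0 H
  atom 12: C, bond orders sum to 2 (valence 4) → 2 H
  atom 13: C, bond orders sum to 2 (valence 4) → 2 H
  atom 14: C, bond orders sum to 1 (valence 4) → 3 H
Total hydrogens: 16.

16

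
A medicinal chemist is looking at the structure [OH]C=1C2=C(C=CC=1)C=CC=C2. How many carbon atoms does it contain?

10

Count every carbon token in the SMILES (each C, including those in ring-closure positions and inside branches).
Carbon count: 10.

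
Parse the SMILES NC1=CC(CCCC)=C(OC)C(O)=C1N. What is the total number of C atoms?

11

Count every carbon token in the SMILES (each C, including those in ring-closure positions and inside branches).
Carbon count: 11.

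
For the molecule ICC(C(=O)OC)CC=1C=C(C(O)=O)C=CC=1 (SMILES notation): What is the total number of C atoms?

12

Count every carbon token in the SMILES (each C, including those in ring-closure positions and inside branches).
Carbon count: 12.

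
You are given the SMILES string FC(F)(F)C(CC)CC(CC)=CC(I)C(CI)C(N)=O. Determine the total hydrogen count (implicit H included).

20

Walk through each heavy atom and fill implicit hydrogens from standard valence (C 4, N 3, O 2, S 2, halogen 1):
  atom 1: F (halogen, monovalent) → 0 H
  atom 2: C, bond orders sum to 4 (valence 4) → 0 H
  atom 3: F (halogen, monovalent) → 0 H
  atom 4: F (halogen, monovalent) → 0 H
  atom 5: C, bond orders sum to 3 (valence 4) → 1 H
  atom 6: C, bond orders sum to 2 (valence 4) → 2 H
  atom 7: C, bond orders sum to 1 (valence 4) → 3 H
  atom 8: C, bond orders sum to 2 (valence 4) → 2 H
  atom 9: C, bond orders sum to 4 (valence 4) → 0 H
  atom 10: C, bond orders sum to 2 (valence 4) → 2 H
  atom 11: C, bond orders sum to 1 (valence 4) → 3 H
  atom 12: C, bond orders sum to 3 (valence 4) → 1 H
  atom 13: C, bond orders sum to 3 (valence 4) → 1 H
  atom 14: I (halogen, monovalent) → 0 H
  atom 15: C, bond orders sum to 3 (valence 4) → 1 H
  atom 16: C, bond orders sum to 2 (valence 4) → 2 H
  atom 17: I (halogen, monovalent) → 0 H
  atom 18: C, bond orders sum to 4 (valence 4) → 0 H
  atom 19: N, bond orders sum to 1 (valence 3) → 2 H
  atom 20: O, bond orders sum to 2 (valence 2) → 0 H
Total hydrogens: 20.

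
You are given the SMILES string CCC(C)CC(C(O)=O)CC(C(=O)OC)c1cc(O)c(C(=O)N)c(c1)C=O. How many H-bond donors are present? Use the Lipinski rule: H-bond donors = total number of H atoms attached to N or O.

4

Donors: find every N or O and count the H atoms it carries.
  atom 8 (O): bond orders sum to 1 → 1 H
  atom 9 (O): bond orders sum to 2 → 0 H
  atom 13 (O): bond orders sum to 2 → 0 H
  atom 14 (O): bond orders sum to 2 → 0 H
  atom 19 (O): bond orders sum to 1 → 1 H
  atom 22 (O): bond orders sum to 2 → 0 H
  atom 23 (N): bond orders sum to 1 → 2 H
  atom 27 (O): bond orders sum to 2 → 0 H
Lipinski HBD = 4.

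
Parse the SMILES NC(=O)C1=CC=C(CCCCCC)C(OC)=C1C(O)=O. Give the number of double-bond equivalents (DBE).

6

Degree of unsaturation = (number of rings) + (number of π bonds).
Ring closures in the SMILES: 1.
π bonds: 5 double bonds (each 1 DoU) → 5 DoU from unsaturation.
Total DoU = 1 + 5 = 6.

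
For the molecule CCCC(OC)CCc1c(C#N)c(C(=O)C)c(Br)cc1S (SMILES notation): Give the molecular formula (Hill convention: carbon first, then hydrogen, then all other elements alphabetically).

C16H20BrNO2S

Walk through each heavy atom and fill implicit hydrogens from standard valence (C 4, N 3, O 2, S 2, halogen 1); for lowercase aromatic atoms, an aromatic c carries 1 H when it has two neighbours and 0 H with three, and aromatic n carries 0 H:
  atom 1: C, bond orders sum to 1 (valence 4) → 3 H
  atom 2: C, bond orders sum to 2 (valence 4) → 2 H
  atom 3: C, bond orders sum to 2 (valence 4) → 2 H
  atom 4: C, bond orders sum to 3 (valence 4) → 1 H
  atom 5: O, bond orders sum to 2 (valence 2) → 0 H
  atom 6: C, bond orders sum to 1 (valence 4) → 3 H
  atom 7: C, bond orders sum to 2 (valence 4) → 2 H
  atom 8: C, bond orders sum to 2 (valence 4) → 2 H
  atom 9: aromatic c, 3 neighbours → 0 H
  atom 10: aromatic c, 3 neighbours → 0 H
  atom 11: C, bond orders sum to 4 (valence 4) → 0 H
  atom 12: N, bond orders sum to 3 (valence 3) → 0 H
  atom 13: aromatic c, 3 neighbours → 0 H
  atom 14: C, bond orders sum to 4 (valence 4) → 0 H
  atom 15: O, bond orders sum to 2 (valence 2) → 0 H
  atom 16: C, bond orders sum to 1 (valence 4) → 3 H
  atom 17: aromatic c, 3 neighbours → 0 H
  atom 18: Br (halogen, monovalent) → 0 H
  atom 19: aromatic c, 2 neighbours → 1 H
  atom 20: aromatic c, 3 neighbours → 0 H
  atom 21: S, bond orders sum to 1 (valence 2) → 1 H
Totals → C:16, H:20, Br:1, N:1, O:2, S:1.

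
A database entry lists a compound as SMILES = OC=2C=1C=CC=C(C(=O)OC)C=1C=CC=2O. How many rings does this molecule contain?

In SMILES, each pair of matching ring-closure digits denotes one ring-closing bond; the number of such bonds equals the number of independent rings.
Ring-closure bonds here: 2.

2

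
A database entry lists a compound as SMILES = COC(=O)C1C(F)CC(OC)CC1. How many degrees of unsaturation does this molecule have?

Degree of unsaturation = (number of rings) + (number of π bonds).
Ring closures in the SMILES: 1.
π bonds: 1 double bond (each 1 DoU) → 1 DoU from unsaturation.
Total DoU = 1 + 1 = 2.

2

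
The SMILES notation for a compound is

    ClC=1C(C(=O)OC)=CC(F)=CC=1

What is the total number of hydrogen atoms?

Walk through each heavy atom and fill implicit hydrogens from standard valence (C 4, N 3, O 2, S 2, halogen 1):
  atom 1: Cl (halogen, monovalent) → 0 H
  atom 2: C, bond orders sum to 4 (valence 4) → 0 H
  atom 3: C, bond orders sum to 4 (valence 4) → 0 H
  atom 4: C, bond orders sum to 4 (valence 4) → 0 H
  atom 5: O, bond orders sum to 2 (valence 2) → 0 H
  atom 6: O, bond orders sum to 2 (valence 2) → 0 H
  atom 7: C, bond orders sum to 1 (valence 4) → 3 H
  atom 8: C, bond orders sum to 3 (valence 4) → 1 H
  atom 9: C, bond orders sum to 4 (valence 4) → 0 H
  atom 10: F (halogen, monovalent) → 0 H
  atom 11: C, bond orders sum to 3 (valence 4) → 1 H
  atom 12: C, bond orders sum to 3 (valence 4) → 1 H
Total hydrogens: 6.

6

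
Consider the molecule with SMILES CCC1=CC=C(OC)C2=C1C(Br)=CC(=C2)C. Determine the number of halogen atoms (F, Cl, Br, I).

Halogen atoms appear at heavy-atom position 12 (1×Br).
Other groups present: 1 ether.
Halogen count: 1.

1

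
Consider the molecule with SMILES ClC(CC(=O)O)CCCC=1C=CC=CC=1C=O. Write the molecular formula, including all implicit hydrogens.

Walk through each heavy atom and fill implicit hydrogens from standard valence (C 4, N 3, O 2, S 2, halogen 1):
  atom 1: Cl (halogen, monovalent) → 0 H
  atom 2: C, bond orders sum to 3 (valence 4) → 1 H
  atom 3: C, bond orders sum to 2 (valence 4) → 2 H
  atom 4: C, bond orders sum to 4 (valence 4) → 0 H
  atom 5: O, bond orders sum to 2 (valence 2) → 0 H
  atom 6: O, bond orders sum to 1 (valence 2) → 1 H
  atom 7: C, bond orders sum to 2 (valence 4) → 2 H
  atom 8: C, bond orders sum to 2 (valence 4) → 2 H
  atom 9: C, bond orders sum to 2 (valence 4) → 2 H
  atom 10: C, bond orders sum to 4 (valence 4) → 0 H
  atom 11: C, bond orders sum to 3 (valence 4) → 1 H
  atom 12: C, bond orders sum to 3 (valence 4) → 1 H
  atom 13: C, bond orders sum to 3 (valence 4) → 1 H
  atom 14: C, bond orders sum to 3 (valence 4) → 1 H
  atom 15: C, bond orders sum to 4 (valence 4) → 0 H
  atom 16: C, bond orders sum to 3 (valence 4) → 1 H
  atom 17: O, bond orders sum to 2 (valence 2) → 0 H
Totals → C:13, H:15, Cl:1, O:3.
In Hill order: C13H15ClO3.

C13H15ClO3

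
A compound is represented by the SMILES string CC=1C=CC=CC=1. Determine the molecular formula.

Walk through each heavy atom and fill implicit hydrogens from standard valence (C 4, N 3, O 2, S 2, halogen 1):
  atom 1: C, bond orders sum to 1 (valence 4) → 3 H
  atom 2: C, bond orders sum to 4 (valence 4) → 0 H
  atom 3: C, bond orders sum to 3 (valence 4) → 1 H
  atom 4: C, bond orders sum to 3 (valence 4) → 1 H
  atom 5: C, bond orders sum to 3 (valence 4) → 1 H
  atom 6: C, bond orders sum to 3 (valence 4) → 1 H
  atom 7: C, bond orders sum to 3 (valence 4) → 1 H
Totals → C:7, H:8.
In Hill order: C7H8.

C7H8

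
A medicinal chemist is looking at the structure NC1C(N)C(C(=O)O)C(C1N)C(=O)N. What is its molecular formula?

C7H14N4O3

Walk through each heavy atom and fill implicit hydrogens from standard valence (C 4, N 3, O 2, S 2, halogen 1):
  atom 1: N, bond orders sum to 1 (valence 3) → 2 H
  atom 2: C, bond orders sum to 3 (valence 4) → 1 H
  atom 3: C, bond orders sum to 3 (valence 4) → 1 H
  atom 4: N, bond orders sum to 1 (valence 3) → 2 H
  atom 5: C, bond orders sum to 3 (valence 4) → 1 H
  atom 6: C, bond orders sum to 4 (valence 4) → 0 H
  atom 7: O, bond orders sum to 2 (valence 2) → 0 H
  atom 8: O, bond orders sum to 1 (valence 2) → 1 H
  atom 9: C, bond orders sum to 3 (valence 4) → 1 H
  atom 10: C, bond orders sum to 3 (valence 4) → 1 H
  atom 11: N, bond orders sum to 1 (valence 3) → 2 H
  atom 12: C, bond orders sum to 4 (valence 4) → 0 H
  atom 13: O, bond orders sum to 2 (valence 2) → 0 H
  atom 14: N, bond orders sum to 1 (valence 3) → 2 H
Totals → C:7, H:14, N:4, O:3.
In Hill order: C7H14N4O3.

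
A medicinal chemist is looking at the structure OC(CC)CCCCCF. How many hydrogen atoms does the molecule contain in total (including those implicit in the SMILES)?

Walk through each heavy atom and fill implicit hydrogens from standard valence (C 4, N 3, O 2, S 2, halogen 1):
  atom 1: O, bond orders sum to 1 (valence 2) → 1 H
  atom 2: C, bond orders sum to 3 (valence 4) → 1 H
  atom 3: C, bond orders sum to 2 (valence 4) → 2 H
  atom 4: C, bond orders sum to 1 (valence 4) → 3 H
  atom 5: C, bond orders sum to 2 (valence 4) → 2 H
  atom 6: C, bond orders sum to 2 (valence 4) → 2 H
  atom 7: C, bond orders sum to 2 (valence 4) → 2 H
  atom 8: C, bond orders sum to 2 (valence 4) → 2 H
  atom 9: C, bond orders sum to 2 (valence 4) → 2 H
  atom 10: F (halogen, monovalent) → 0 H
Total hydrogens: 17.

17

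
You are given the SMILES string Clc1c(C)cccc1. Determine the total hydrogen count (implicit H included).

7

Walk through each heavy atom and fill implicit hydrogens from standard valence (C 4, N 3, O 2, S 2, halogen 1); for lowercase aromatic atoms, an aromatic c carries 1 H when it has two neighbours and 0 H with three, and aromatic n carries 0 H:
  atom 1: Cl (halogen, monovalent) → 0 H
  atom 2: aromatic c, 3 neighbours → 0 H
  atom 3: aromatic c, 3 neighbours → 0 H
  atom 4: C, bond orders sum to 1 (valence 4) → 3 H
  atom 5: aromatic c, 2 neighbours → 1 H
  atom 6: aromatic c, 2 neighbours → 1 H
  atom 7: aromatic c, 2 neighbours → 1 H
  atom 8: aromatic c, 2 neighbours → 1 H
Total hydrogens: 7.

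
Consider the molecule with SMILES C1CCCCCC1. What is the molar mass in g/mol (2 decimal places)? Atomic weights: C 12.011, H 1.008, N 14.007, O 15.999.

First, the molecular formula is C7H14 (counting implicit H from valence).
  C: 7 × 12.011 = 84.077
  H: 14 × 1.008 = 14.112
Sum: 7×12.011 + 14×1.008 = 98.189 → 98.19 g/mol.

98.19 g/mol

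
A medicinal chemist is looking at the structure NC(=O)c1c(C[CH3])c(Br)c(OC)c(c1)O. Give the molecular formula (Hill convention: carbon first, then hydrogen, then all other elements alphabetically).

Walk through each heavy atom and fill implicit hydrogens from standard valence (C 4, N 3, O 2, S 2, halogen 1); for lowercase aromatic atoms, an aromatic c carries 1 H when it has two neighbours and 0 H with three, and aromatic n carries 0 H:
  atom 1: N, bond orders sum to 1 (valence 3) → 2 H
  atom 2: C, bond orders sum to 4 (valence 4) → 0 H
  atom 3: O, bond orders sum to 2 (valence 2) → 0 H
  atom 4: aromatic c, 3 neighbours → 0 H
  atom 5: aromatic c, 3 neighbours → 0 H
  atom 6: C, bond orders sum to 2 (valence 4) → 2 H
  atom 7: C with explicit H count 3
  atom 8: aromatic c, 3 neighbours → 0 H
  atom 9: Br (halogen, monovalent) → 0 H
  atom 10: aromatic c, 3 neighbours → 0 H
  atom 11: O, bond orders sum to 2 (valence 2) → 0 H
  atom 12: C, bond orders sum to 1 (valence 4) → 3 H
  atom 13: aromatic c, 3 neighbours → 0 H
  atom 14: aromatic c, 2 neighbours → 1 H
  atom 15: O, bond orders sum to 1 (valence 2) → 1 H
Totals → C:10, H:12, Br:1, N:1, O:3.
In Hill order: C10H12BrNO3.

C10H12BrNO3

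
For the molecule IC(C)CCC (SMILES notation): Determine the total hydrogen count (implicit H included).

Walk through each heavy atom and fill implicit hydrogens from standard valence (C 4, N 3, O 2, S 2, halogen 1):
  atom 1: I (halogen, monovalent) → 0 H
  atom 2: C, bond orders sum to 3 (valence 4) → 1 H
  atom 3: C, bond orders sum to 1 (valence 4) → 3 H
  atom 4: C, bond orders sum to 2 (valence 4) → 2 H
  atom 5: C, bond orders sum to 2 (valence 4) → 2 H
  atom 6: C, bond orders sum to 1 (valence 4) → 3 H
Total hydrogens: 11.

11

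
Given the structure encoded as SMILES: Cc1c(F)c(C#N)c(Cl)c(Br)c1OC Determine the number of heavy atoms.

Every atom symbol written in the SMILES (organic subset) is one heavy atom; implicit H are not written.
Heavy atoms by element → Br:1, C:9, Cl:1, F:1, N:1, O:1.
Total: 14.

14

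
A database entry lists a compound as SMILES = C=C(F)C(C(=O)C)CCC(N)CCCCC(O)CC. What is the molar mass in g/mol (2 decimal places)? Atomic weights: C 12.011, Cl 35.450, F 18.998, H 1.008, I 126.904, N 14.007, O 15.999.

First, the molecular formula is C15H28FNO2 (counting implicit H from valence).
  C: 15 × 12.011 = 180.165
  F: 1 × 18.998 = 18.998
  H: 28 × 1.008 = 28.224
  N: 1 × 14.007 = 14.007
  O: 2 × 15.999 = 31.998
Sum: 15×12.011 + 1×18.998 + 28×1.008 + 1×14.007 + 2×15.999 = 273.392 → 273.39 g/mol.

273.39 g/mol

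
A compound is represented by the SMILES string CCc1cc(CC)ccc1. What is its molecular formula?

Walk through each heavy atom and fill implicit hydrogens from standard valence (C 4, N 3, O 2, S 2, halogen 1); for lowercase aromatic atoms, an aromatic c carries 1 H when it has two neighbours and 0 H with three, and aromatic n carries 0 H:
  atom 1: C, bond orders sum to 1 (valence 4) → 3 H
  atom 2: C, bond orders sum to 2 (valence 4) → 2 H
  atom 3: aromatic c, 3 neighbours → 0 H
  atom 4: aromatic c, 2 neighbours → 1 H
  atom 5: aromatic c, 3 neighbours → 0 H
  atom 6: C, bond orders sum to 2 (valence 4) → 2 H
  atom 7: C, bond orders sum to 1 (valence 4) → 3 H
  atom 8: aromatic c, 2 neighbours → 1 H
  atom 9: aromatic c, 2 neighbours → 1 H
  atom 10: aromatic c, 2 neighbours → 1 H
Totals → C:10, H:14.

C10H14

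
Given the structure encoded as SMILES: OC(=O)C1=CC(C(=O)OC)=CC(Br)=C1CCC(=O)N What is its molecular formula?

C12H12BrNO5

Walk through each heavy atom and fill implicit hydrogens from standard valence (C 4, N 3, O 2, S 2, halogen 1):
  atom 1: O, bond orders sum to 1 (valence 2) → 1 H
  atom 2: C, bond orders sum to 4 (valence 4) → 0 H
  atom 3: O, bond orders sum to 2 (valence 2) → 0 H
  atom 4: C, bond orders sum to 4 (valence 4) → 0 H
  atom 5: C, bond orders sum to 3 (valence 4) → 1 H
  atom 6: C, bond orders sum to 4 (valence 4) → 0 H
  atom 7: C, bond orders sum to 4 (valence 4) → 0 H
  atom 8: O, bond orders sum to 2 (valence 2) → 0 H
  atom 9: O, bond orders sum to 2 (valence 2) → 0 H
  atom 10: C, bond orders sum to 1 (valence 4) → 3 H
  atom 11: C, bond orders sum to 3 (valence 4) → 1 H
  atom 12: C, bond orders sum to 4 (valence 4) → 0 H
  atom 13: Br (halogen, monovalent) → 0 H
  atom 14: C, bond orders sum to 4 (valence 4) → 0 H
  atom 15: C, bond orders sum to 2 (valence 4) → 2 H
  atom 16: C, bond orders sum to 2 (valence 4) → 2 H
  atom 17: C, bond orders sum to 4 (valence 4) → 0 H
  atom 18: O, bond orders sum to 2 (valence 2) → 0 H
  atom 19: N, bond orders sum to 1 (valence 3) → 2 H
Totals → C:12, H:12, Br:1, N:1, O:5.
In Hill order: C12H12BrNO5.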